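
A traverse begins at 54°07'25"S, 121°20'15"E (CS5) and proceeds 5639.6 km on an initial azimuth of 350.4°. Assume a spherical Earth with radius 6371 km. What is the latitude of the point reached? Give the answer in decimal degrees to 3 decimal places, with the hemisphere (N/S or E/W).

CS5: φ = -54.12361°, λ = +121.33750°
δ = d/R = 5639.6/6371 = 0.885199 rad
φ₂ = arcsin(sin φ₁ cos δ + cos φ₁ sin δ cos θ)
   = arcsin(-0.81028·0.63314 + 0.58604·0.77404·0.98600) = -3.77015°
λ₂ = λ₁ + atan2(sin θ sin δ cos φ₁, cos δ − sin φ₁ sin φ₂) = 113.90456°

3.770°S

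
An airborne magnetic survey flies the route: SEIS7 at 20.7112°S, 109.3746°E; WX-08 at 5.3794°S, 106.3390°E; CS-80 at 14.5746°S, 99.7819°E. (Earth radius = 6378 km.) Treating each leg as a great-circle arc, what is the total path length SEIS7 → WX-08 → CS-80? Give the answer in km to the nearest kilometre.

SEIS7→WX-08: c = 0.272489 rad, d = 1737.93 km
WX-08→CS-80: c = 0.196035 rad, d = 1250.31 km
Total = 1737.93 + 1250.31 = 2988.24 km

2988 km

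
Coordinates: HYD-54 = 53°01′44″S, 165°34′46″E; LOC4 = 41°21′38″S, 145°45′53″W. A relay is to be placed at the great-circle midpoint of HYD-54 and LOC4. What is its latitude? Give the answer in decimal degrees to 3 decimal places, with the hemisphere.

49.803°S

HYD-54: φ = -53.02889°, λ = +165.57944°
LOC4: φ = -41.36056°, λ = -145.76472°
Bx = cos φ₂ cos Δλ = 0.495809,  By = cos φ₂ sin Δλ = 0.563491
φₘ = atan2(sin φ₁ + sin φ₂, √((cos φ₁ + Bx)² + By²)) = -49.80259°
λₘ = λ₁ + atan2(By, cos φ₁ + Bx) = -167.23724°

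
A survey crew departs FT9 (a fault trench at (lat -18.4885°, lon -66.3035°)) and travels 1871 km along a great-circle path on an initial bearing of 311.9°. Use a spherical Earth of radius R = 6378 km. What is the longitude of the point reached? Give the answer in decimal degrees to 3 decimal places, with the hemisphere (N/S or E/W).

δ = d/R = 1871/6378 = 0.293352 rad
φ₂ = arcsin(sin φ₁ cos δ + cos φ₁ sin δ cos θ)
   = arcsin(-0.31711·0.95728 + 0.94839·0.28916·0.66783) = -6.91645°
λ₂ = λ₁ + atan2(sin θ sin δ cos φ₁, cos δ − sin φ₁ sin φ₂) = -78.82494°

78.825°W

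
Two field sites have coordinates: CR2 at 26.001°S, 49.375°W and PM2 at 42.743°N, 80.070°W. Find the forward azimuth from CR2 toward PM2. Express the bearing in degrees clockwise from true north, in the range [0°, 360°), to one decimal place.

Δλ = -30.6950°
y = sin Δλ · cos φ₂ = -0.374890
x = cos φ₁ sin φ₂ − sin φ₁ cos φ₂ cos Δλ = 0.886863
θ = atan2(y, x) = -22.9145° → 337.0855° (mod 360°)

337.1°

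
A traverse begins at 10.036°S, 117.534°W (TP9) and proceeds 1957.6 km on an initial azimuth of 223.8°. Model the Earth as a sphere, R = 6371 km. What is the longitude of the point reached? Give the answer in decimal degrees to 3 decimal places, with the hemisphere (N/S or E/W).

130.621°W

δ = d/R = 1957.6/6371 = 0.307267 rad
φ₂ = arcsin(sin φ₁ cos δ + cos φ₁ sin δ cos θ)
   = arcsin(-0.17427·0.95316 + 0.98470·0.30246·-0.72176) = -22.39964°
λ₂ = λ₁ + atan2(sin θ sin δ cos φ₁, cos δ − sin φ₁ sin φ₂) = -130.62077°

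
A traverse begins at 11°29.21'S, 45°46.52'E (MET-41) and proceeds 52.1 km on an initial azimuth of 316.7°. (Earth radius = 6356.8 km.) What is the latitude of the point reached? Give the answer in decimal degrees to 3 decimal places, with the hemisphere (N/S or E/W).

11.145°S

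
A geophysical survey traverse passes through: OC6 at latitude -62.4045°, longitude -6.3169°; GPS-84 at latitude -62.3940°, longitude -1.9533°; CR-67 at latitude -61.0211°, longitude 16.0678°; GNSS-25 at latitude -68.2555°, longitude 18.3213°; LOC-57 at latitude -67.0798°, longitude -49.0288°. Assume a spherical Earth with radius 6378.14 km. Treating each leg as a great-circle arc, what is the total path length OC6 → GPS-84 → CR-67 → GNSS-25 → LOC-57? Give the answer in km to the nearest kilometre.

4707 km

OC6→GPS-84: c = 0.035279 rad, d = 225.01 km
GPS-84→CR-67: c = 0.150480 rad, d = 959.78 km
CR-67→GNSS-25: c = 0.127362 rad, d = 812.33 km
GNSS-25→LOC-57: c = 0.424918 rad, d = 2710.19 km
Total = 225.01 + 959.78 + 812.33 + 2710.19 = 4707.31 km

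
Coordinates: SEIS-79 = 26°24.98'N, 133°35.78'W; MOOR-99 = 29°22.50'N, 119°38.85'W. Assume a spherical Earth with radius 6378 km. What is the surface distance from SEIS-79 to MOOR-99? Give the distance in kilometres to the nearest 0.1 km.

1410.3 km

SEIS-79: φ = +26.41633°, λ = -133.59633°
MOOR-99: φ = +29.37500°, λ = -119.64750°
Δφ = 2.9587°,  Δλ = 13.9488°
a = sin²(Δφ/2) + cos φ₁ cos φ₂ sin²(Δλ/2) = 0.012174
c = 2·arcsin(√a) = 0.221117 rad = 12.6691°
d = R·c = 6378 × 0.221117 = 1410.3 km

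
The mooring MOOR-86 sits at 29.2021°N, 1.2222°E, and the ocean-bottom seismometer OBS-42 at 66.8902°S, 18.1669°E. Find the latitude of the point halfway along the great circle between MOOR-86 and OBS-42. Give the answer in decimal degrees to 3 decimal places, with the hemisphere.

19.009°S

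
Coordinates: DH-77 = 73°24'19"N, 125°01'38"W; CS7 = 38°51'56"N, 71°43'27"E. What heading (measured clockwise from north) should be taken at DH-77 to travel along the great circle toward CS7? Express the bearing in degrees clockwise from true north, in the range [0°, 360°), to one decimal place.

DH-77: φ = +73.40528°, λ = -125.02722°
CS7: φ = +38.86556°, λ = +71.72417°
Δλ = -163.2486°
y = sin Δλ · cos φ₂ = -0.224414
x = cos φ₁ sin φ₂ − sin φ₁ cos φ₂ cos Δλ = 0.893738
θ = atan2(y, x) = -14.0953° → 345.9047° (mod 360°)

345.9°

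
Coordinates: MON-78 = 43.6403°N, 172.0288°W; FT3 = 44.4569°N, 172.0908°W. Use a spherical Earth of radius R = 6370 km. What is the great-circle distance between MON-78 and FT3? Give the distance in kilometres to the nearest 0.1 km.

Δφ = 0.8166°,  Δλ = -0.0620°
a = sin²(Δφ/2) + cos φ₁ cos φ₂ sin²(Δλ/2) = 0.000051
c = 2·arcsin(√a) = 0.014274 rad = 0.8178°
d = R·c = 6370 × 0.014274 = 90.9 km

90.9 km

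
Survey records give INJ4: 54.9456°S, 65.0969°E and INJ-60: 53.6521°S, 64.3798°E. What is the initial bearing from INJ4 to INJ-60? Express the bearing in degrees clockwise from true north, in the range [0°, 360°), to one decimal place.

Δλ = -0.7171°
y = sin Δλ · cos φ₂ = -0.007418
x = cos φ₁ sin φ₂ − sin φ₁ cos φ₂ cos Δλ = 0.022536
θ = atan2(y, x) = -18.2190° → 341.7810° (mod 360°)

341.8°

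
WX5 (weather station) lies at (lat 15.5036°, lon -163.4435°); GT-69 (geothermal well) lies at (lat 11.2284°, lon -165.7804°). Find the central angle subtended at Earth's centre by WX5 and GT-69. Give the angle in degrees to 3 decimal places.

4.842°

Δφ = -4.2752°,  Δλ = -2.3369°
a = sin²(Δφ/2) + cos φ₁ cos φ₂ sin²(Δλ/2) = 0.001784
c = 2·arcsin(√a) = 0.084507 rad = 4.8419°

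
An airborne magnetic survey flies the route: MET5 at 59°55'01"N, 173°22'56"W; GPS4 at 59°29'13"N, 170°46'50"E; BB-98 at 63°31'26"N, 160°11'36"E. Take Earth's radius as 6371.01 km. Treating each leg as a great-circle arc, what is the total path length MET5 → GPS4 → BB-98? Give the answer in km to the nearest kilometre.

1605 km

MET5: φ = +59.91694°, λ = -173.38222°
GPS4: φ = +59.48694°, λ = +170.78056°
BB-98: φ = +63.52389°, λ = +160.19333°
MET5→GPS4: c = 0.139317 rad, d = 887.59 km
GPS4→BB-98: c = 0.112617 rad, d = 717.49 km
Total = 887.59 + 717.49 = 1605.08 km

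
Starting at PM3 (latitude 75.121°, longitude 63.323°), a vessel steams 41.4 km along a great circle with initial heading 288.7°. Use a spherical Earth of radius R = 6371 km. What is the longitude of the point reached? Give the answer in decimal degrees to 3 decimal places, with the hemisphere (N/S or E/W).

δ = d/R = 41.4/6371 = 0.006498 rad
φ₂ = arcsin(sin φ₁ cos δ + cos φ₁ sin δ cos θ)
   = arcsin(0.96647·0.99998 + 0.25678·0.00650·0.32061) = 75.23625°
λ₂ = λ₁ + atan2(sin θ sin δ cos φ₁, cos δ − sin φ₁ sin φ₂) = 61.93898°

61.939°E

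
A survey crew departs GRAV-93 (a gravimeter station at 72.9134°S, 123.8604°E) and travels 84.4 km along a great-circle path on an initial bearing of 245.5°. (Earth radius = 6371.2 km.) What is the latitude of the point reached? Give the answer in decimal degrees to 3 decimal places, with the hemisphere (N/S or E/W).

73.214°S

δ = d/R = 84.4/6371.2 = 0.013247 rad
φ₂ = arcsin(sin φ₁ cos δ + cos φ₁ sin δ cos θ)
   = arcsin(-0.95586·0.99991 + 0.29382·0.01325·-0.41469) = -73.21436°
λ₂ = λ₁ + atan2(sin θ sin δ cos φ₁, cos δ − sin φ₁ sin φ₂) = 121.46821°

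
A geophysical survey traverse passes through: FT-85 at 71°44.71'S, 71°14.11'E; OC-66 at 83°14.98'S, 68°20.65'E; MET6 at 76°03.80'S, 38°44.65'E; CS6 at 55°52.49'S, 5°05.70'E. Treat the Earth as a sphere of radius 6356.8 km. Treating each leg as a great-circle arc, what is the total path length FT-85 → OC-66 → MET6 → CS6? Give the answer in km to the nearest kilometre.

4870 km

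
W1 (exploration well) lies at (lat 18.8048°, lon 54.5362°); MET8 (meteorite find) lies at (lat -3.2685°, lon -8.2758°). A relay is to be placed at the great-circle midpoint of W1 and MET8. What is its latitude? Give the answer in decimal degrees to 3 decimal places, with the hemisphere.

Bx = cos φ₂ cos Δλ = 0.456168,  By = cos φ₂ sin Δλ = -0.888065
φₘ = atan2(sin φ₁ + sin φ₂, √((cos φ₁ + Bx)² + By²)) = 9.07976°
λₘ = λ₁ + atan2(By, cos φ₁ + Bx) = 22.19951°

9.080°N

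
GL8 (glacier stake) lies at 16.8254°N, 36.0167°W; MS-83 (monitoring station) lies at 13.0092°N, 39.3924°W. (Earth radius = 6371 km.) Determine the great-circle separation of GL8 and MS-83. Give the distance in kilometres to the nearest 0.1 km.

558.2 km

Δφ = -3.8162°,  Δλ = -3.3757°
a = sin²(Δφ/2) + cos φ₁ cos φ₂ sin²(Δλ/2) = 0.001918
c = 2·arcsin(√a) = 0.087612 rad = 5.0198°
d = R·c = 6371 × 0.087612 = 558.2 km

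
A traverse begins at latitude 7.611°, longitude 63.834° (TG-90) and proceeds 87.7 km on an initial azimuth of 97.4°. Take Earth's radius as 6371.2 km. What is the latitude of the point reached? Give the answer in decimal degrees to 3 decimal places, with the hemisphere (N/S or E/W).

δ = d/R = 87.7/6371.2 = 0.013765 rad
φ₂ = arcsin(sin φ₁ cos δ + cos φ₁ sin δ cos θ)
   = arcsin(0.13245·0.99991 + 0.99119·0.01376·-0.12880) = 7.50871°
λ₂ = λ₁ + atan2(sin θ sin δ cos φ₁, cos δ − sin φ₁ sin φ₂) = 64.62288°

7.509°N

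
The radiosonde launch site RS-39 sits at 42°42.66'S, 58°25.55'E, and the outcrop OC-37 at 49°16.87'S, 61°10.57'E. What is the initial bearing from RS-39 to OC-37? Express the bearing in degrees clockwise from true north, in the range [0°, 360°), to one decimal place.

RS-39: φ = -42.71100°, λ = +58.42583°
OC-37: φ = -49.28117°, λ = +61.17617°
Δλ = 2.7503°
y = sin Δλ · cos φ₂ = 0.031302
x = cos φ₁ sin φ₂ − sin φ₁ cos φ₂ cos Δλ = -0.114930
θ = atan2(y, x) = 164.7645° → 164.7645° (mod 360°)

164.8°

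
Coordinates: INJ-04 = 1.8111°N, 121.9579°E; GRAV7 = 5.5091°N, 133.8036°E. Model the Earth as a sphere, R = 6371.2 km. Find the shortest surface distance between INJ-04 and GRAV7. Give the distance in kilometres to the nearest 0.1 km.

Δφ = 3.6980°,  Δλ = 11.8457°
a = sin²(Δφ/2) + cos φ₁ cos φ₂ sin²(Δλ/2) = 0.011635
c = 2·arcsin(√a) = 0.216148 rad = 12.3844°
d = R·c = 6371.2 × 0.216148 = 1377.1 km

1377.1 km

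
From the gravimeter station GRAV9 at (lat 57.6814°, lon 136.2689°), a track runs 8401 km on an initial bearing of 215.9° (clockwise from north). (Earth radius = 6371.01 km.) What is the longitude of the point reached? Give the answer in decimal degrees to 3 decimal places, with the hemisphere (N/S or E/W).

100.777°E

δ = d/R = 8401/6371.01 = 1.318629 rad
φ₂ = arcsin(sin φ₁ cos δ + cos φ₁ sin δ cos θ)
   = arcsin(0.84509·0.24950 + 0.53463·0.96837·-0.81004) = -12.03572°
λ₂ = λ₁ + atan2(sin θ sin δ cos φ₁, cos δ − sin φ₁ sin φ₂) = 100.77682°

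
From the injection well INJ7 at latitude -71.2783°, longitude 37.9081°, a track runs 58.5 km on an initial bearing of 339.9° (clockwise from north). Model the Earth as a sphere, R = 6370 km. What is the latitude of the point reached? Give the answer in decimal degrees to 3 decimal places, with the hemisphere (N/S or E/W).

70.783°S

δ = d/R = 58.5/6370 = 0.009184 rad
φ₂ = arcsin(sin φ₁ cos δ + cos φ₁ sin δ cos θ)
   = arcsin(-0.94709·0.99996 + 0.32097·0.00918·0.93909) = -70.78334°
λ₂ = λ₁ + atan2(sin θ sin δ cos φ₁, cos δ − sin φ₁ sin φ₂) = 37.35870°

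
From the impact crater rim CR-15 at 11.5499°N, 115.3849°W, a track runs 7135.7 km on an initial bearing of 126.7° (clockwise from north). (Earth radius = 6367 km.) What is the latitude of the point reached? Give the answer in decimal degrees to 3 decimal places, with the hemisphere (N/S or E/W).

δ = d/R = 7135.7/6367 = 1.120732 rad
φ₂ = arcsin(sin φ₁ cos δ + cos φ₁ sin δ cos θ)
   = arcsin(0.20022·0.43502 + 0.97975·0.90042·-0.59763) = -26.11126°
λ₂ = λ₁ + atan2(sin θ sin δ cos φ₁, cos δ − sin φ₁ sin φ₂) = -61.87224°

26.111°S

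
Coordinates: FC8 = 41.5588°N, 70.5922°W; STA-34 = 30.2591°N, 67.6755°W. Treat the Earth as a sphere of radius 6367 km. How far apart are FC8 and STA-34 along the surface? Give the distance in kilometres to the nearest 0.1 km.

Δφ = -11.2997°,  Δλ = 2.9167°
a = sin²(Δφ/2) + cos φ₁ cos φ₂ sin²(Δλ/2) = 0.010111
c = 2·arcsin(√a) = 0.201445 rad = 11.5420°
d = R·c = 6367 × 0.201445 = 1282.6 km

1282.6 km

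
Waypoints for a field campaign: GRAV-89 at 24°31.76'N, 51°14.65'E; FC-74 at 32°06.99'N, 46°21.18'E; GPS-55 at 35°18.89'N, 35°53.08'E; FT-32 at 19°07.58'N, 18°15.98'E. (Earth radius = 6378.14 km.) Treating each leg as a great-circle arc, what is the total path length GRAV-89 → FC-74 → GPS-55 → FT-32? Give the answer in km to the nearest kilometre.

GRAV-89: φ = +24.52933°, λ = +51.24417°
FC-74: φ = +32.11650°, λ = +46.35300°
GPS-55: φ = +35.31483°, λ = +35.88467°
FT-32: φ = +19.12633°, λ = +18.26633°
GRAV-89→FC-74: c = 0.152205 rad, d = 970.78 km
FC-74→GPS-55: c = 0.161799 rad, d = 1031.98 km
GPS-55→FT-32: c = 0.391893 rad, d = 2499.55 km
Total = 970.78 + 1031.98 + 2499.55 = 4502.31 km

4502 km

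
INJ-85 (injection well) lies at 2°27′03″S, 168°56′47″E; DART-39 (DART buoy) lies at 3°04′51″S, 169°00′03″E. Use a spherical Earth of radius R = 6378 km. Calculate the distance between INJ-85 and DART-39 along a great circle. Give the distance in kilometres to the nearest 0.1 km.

INJ-85: φ = -2.45083°, λ = +168.94639°
DART-39: φ = -3.08083°, λ = +169.00083°
Δφ = -0.6300°,  Δλ = 0.0544°
a = sin²(Δφ/2) + cos φ₁ cos φ₂ sin²(Δλ/2) = 0.000030
c = 2·arcsin(√a) = 0.011036 rad = 0.6323°
d = R·c = 6378 × 0.011036 = 70.4 km

70.4 km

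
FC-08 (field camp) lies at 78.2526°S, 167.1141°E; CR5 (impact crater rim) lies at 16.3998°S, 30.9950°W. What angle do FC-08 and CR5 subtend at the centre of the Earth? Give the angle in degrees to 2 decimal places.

Δφ = 61.8528°,  Δλ = 161.8909°
a = sin²(Δφ/2) + cos φ₁ cos φ₂ sin²(Δλ/2) = 0.454607
c = 2·arcsin(√a) = 1.479886 rad = 84.7912°

84.79°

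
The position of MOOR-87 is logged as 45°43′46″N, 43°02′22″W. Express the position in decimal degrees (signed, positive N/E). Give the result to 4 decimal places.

lat: 45.7294° N → +45.7294°
lon: 43.0394° W → -43.0394°

+45.7294°, -43.0394°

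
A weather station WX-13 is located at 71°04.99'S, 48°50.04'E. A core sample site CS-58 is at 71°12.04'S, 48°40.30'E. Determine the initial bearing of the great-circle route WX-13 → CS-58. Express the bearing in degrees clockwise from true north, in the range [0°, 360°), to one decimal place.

204.0°

WX-13: φ = -71.08317°, λ = +48.83400°
CS-58: φ = -71.20067°, λ = +48.67167°
Δλ = -0.1623°
y = sin Δλ · cos φ₂ = -0.000913
x = cos φ₁ sin φ₂ − sin φ₁ cos φ₂ cos Δλ = -0.002052
θ = atan2(y, x) = -156.0134° → 203.9866° (mod 360°)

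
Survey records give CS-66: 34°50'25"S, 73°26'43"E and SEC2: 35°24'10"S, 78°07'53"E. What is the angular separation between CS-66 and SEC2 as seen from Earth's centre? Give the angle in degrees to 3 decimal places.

3.874°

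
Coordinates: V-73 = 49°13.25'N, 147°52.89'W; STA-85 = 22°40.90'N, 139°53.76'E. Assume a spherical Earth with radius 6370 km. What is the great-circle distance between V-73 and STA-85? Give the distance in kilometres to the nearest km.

6846 km

V-73: φ = +49.22083°, λ = -147.88150°
STA-85: φ = +22.68167°, λ = +139.89600°
Δφ = -26.5392°,  Δλ = -72.2225°
a = sin²(Δφ/2) + cos φ₁ cos φ₂ sin²(Δλ/2) = 0.262003
c = 2·arcsin(√a) = 1.074703 rad = 61.5759°
d = R·c = 6370 × 1.074703 = 6845.9 km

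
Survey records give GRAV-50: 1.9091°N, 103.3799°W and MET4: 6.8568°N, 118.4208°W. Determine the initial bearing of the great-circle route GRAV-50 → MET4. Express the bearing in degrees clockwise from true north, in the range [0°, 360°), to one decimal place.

Δλ = -15.0409°
y = sin Δλ · cos φ₂ = -0.257652
x = cos φ₁ sin φ₂ − sin φ₁ cos φ₂ cos Δλ = 0.087380
θ = atan2(y, x) = -71.2663° → 288.7337° (mod 360°)

288.7°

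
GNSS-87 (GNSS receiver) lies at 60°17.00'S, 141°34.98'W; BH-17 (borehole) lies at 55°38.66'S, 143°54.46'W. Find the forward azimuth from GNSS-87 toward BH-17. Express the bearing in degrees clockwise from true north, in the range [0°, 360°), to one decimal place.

GNSS-87: φ = -60.28333°, λ = -141.58300°
BH-17: φ = -55.64433°, λ = -143.90767°
Δλ = -2.3247°
y = sin Δλ · cos φ₂ = -0.022890
x = cos φ₁ sin φ₂ − sin φ₁ cos φ₂ cos Δλ = 0.080474
θ = atan2(y, x) = -15.8780° → 344.1220° (mod 360°)

344.1°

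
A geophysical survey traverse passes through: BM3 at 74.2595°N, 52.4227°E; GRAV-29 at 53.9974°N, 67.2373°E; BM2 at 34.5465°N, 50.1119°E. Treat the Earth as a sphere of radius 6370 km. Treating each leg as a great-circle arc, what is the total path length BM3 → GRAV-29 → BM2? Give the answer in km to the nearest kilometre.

BM3→GRAV-29: c = 0.368643 rad, d = 2348.25 km
GRAV-29→BM2: c = 0.398973 rad, d = 2541.46 km
Total = 2348.25 + 2541.46 = 4889.71 km

4890 km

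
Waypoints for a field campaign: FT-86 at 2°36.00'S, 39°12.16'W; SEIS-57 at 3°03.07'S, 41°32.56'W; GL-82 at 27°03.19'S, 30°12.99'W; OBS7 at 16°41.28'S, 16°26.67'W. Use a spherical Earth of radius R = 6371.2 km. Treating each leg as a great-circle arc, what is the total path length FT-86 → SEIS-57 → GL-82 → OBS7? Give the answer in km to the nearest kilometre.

FT-86: φ = -2.60000°, λ = -39.20267°
SEIS-57: φ = -3.05117°, λ = -41.54267°
GL-82: φ = -27.05317°, λ = -30.21650°
OBS7: φ = -16.68800°, λ = -16.44450°
FT-86→SEIS-57: c = 0.041544 rad, d = 264.69 km
SEIS-57→GL-82: c = 0.459641 rad, d = 2928.47 km
GL-82→OBS7: c = 0.286794 rad, d = 1827.22 km
Total = 264.69 + 2928.47 + 1827.22 = 5020.37 km

5020 km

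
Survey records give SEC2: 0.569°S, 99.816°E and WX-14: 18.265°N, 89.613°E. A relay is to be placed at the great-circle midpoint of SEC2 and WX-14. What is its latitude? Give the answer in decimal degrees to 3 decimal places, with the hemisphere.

Bx = cos φ₂ cos Δλ = 0.934600,  By = cos φ₂ sin Δλ = -0.168212
φₘ = atan2(sin φ₁ + sin φ₂, √((cos φ₁ + Bx)² + By²)) = 8.88261°
λₘ = λ₁ + atan2(By, cos φ₁ + Bx) = 94.84656°

8.883°N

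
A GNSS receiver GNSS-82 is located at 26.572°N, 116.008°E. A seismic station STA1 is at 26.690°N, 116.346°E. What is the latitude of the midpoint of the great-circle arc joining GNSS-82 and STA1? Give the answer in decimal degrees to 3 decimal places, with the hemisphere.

Bx = cos φ₂ cos Δλ = 0.893434,  By = cos φ₂ sin Δλ = 0.005271
φₘ = atan2(sin φ₁ + sin φ₂, √((cos φ₁ + Bx)² + By²)) = 26.63110°
λₘ = λ₁ + atan2(By, cos φ₁ + Bx) = 116.17691°

26.631°N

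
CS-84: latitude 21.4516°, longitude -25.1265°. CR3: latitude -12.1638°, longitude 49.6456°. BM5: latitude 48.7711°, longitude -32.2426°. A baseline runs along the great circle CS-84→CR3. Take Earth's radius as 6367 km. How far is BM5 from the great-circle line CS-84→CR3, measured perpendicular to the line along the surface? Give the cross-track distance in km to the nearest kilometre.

2735 km

δ₁₃ = central angle CS-84→BM5 = 0.487010 rad  (haversine)
θ₁₃ = bearing CS-84→BM5 = 349.953°,  θ₁₂ = bearing CS-84→CR3 = 107.091°
dₓₜ = R·arcsin(sin δ₁₃ · sin(θ₁₃ − θ₁₂)) = 6367·arcsin(0.46799·sin(242.862°)) = -2734.960 km
|dₓₜ| = 2734.960 km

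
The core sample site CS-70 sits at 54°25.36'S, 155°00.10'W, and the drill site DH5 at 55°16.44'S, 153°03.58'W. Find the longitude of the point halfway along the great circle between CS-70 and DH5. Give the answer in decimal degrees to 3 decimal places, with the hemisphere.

154.041°W

CS-70: φ = -54.42267°, λ = -155.00167°
DH5: φ = -55.27400°, λ = -153.05967°
Bx = cos φ₂ cos Δλ = 0.569325,  By = cos φ₂ sin Δλ = 0.019304
φₘ = atan2(sin φ₁ + sin φ₂, √((cos φ₁ + Bx)² + By²)) = -54.85221°
λₘ = λ₁ + atan2(By, cos φ₁ + Bx) = -154.04091°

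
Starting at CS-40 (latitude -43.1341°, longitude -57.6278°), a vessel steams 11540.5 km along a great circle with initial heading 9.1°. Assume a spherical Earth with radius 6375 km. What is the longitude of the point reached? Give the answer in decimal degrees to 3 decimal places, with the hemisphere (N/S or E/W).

δ = d/R = 11540.5/6375 = 1.810275 rad
φ₂ = arcsin(sin φ₁ cos δ + cos φ₁ sin δ cos θ)
   = arcsin(-0.68371·-0.23720 + 0.72976·0.97146·0.98741) = 59.56219°
λ₂ = λ₁ + atan2(sin θ sin δ cos φ₁, cos δ − sin φ₁ sin φ₂) = -39.97284°

39.973°W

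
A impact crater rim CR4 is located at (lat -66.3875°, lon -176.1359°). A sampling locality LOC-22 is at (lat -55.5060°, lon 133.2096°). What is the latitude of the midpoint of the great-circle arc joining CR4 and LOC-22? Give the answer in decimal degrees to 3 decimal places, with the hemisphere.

Bx = cos φ₂ cos Δλ = 0.359044,  By = cos φ₂ sin Δλ = -0.437956
φₘ = atan2(sin φ₁ + sin φ₂, √((cos φ₁ + Bx)² + By²)) = -63.26206°
λₘ = λ₁ + atan2(By, cos φ₁ + Bx) = 153.89778°

63.262°S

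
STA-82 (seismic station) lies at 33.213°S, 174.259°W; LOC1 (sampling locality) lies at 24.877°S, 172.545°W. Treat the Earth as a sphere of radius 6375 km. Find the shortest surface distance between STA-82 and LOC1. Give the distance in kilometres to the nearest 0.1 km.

942.3 km

Δφ = 8.3360°,  Δλ = 1.7140°
a = sin²(Δφ/2) + cos φ₁ cos φ₂ sin²(Δλ/2) = 0.005452
c = 2·arcsin(√a) = 0.147815 rad = 8.4692°
d = R·c = 6375 × 0.147815 = 942.3 km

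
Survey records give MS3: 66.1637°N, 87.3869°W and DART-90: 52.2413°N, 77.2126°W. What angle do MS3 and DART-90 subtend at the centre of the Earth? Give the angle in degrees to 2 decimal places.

14.82°

Δφ = -13.9224°,  Δλ = 10.1743°
a = sin²(Δφ/2) + cos φ₁ cos φ₂ sin²(Δλ/2) = 0.016634
c = 2·arcsin(√a) = 0.258670 rad = 14.8207°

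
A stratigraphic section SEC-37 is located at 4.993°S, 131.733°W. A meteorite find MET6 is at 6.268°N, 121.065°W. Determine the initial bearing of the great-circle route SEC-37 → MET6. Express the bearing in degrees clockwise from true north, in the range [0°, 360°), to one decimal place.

Δλ = 10.6680°
y = sin Δλ · cos φ₂ = 0.184011
x = cos φ₁ sin φ₂ − sin φ₁ cos φ₂ cos Δλ = 0.193783
θ = atan2(y, x) = 43.5183° → 43.5183° (mod 360°)

43.5°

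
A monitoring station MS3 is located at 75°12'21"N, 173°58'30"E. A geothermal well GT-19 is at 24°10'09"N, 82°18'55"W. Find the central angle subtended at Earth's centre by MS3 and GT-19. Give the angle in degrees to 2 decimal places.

70.08°

MS3: φ = +75.20583°, λ = +173.97500°
GT-19: φ = +24.16917°, λ = -82.31528°
Δφ = -51.0367°,  Δλ = 103.7097°
a = sin²(Δφ/2) + cos φ₁ cos φ₂ sin²(Δλ/2) = 0.329677
c = 2·arcsin(√a) = 1.223192 rad = 70.0838°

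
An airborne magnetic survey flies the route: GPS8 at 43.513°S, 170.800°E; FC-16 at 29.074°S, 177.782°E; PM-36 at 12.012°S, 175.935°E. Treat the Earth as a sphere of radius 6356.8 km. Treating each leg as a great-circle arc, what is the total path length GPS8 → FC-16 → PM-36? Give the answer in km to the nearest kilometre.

3620 km

GPS8→FC-16: c = 0.270216 rad, d = 1717.71 km
FC-16→PM-36: c = 0.299298 rad, d = 1902.58 km
Total = 1717.71 + 1902.58 = 3620.28 km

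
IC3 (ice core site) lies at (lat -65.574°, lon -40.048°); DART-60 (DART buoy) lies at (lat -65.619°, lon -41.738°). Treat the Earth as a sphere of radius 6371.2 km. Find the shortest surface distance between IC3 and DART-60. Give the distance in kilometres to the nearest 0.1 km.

77.8 km

Δφ = -0.0450°,  Δλ = -1.6900°
a = sin²(Δφ/2) + cos φ₁ cos φ₂ sin²(Δλ/2) = 0.000037
c = 2·arcsin(√a) = 0.012212 rad = 0.6997°
d = R·c = 6371.2 × 0.012212 = 77.8 km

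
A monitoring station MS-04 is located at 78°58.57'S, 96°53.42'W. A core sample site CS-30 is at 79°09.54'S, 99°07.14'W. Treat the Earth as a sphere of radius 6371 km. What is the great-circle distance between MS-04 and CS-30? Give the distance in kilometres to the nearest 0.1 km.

51.2 km

MS-04: φ = -78.97617°, λ = -96.89033°
CS-30: φ = -79.15900°, λ = -99.11900°
Δφ = -0.1828°,  Δλ = -2.2287°
a = sin²(Δφ/2) + cos φ₁ cos φ₂ sin²(Δλ/2) = 0.000016
c = 2·arcsin(√a) = 0.008037 rad = 0.4605°
d = R·c = 6371 × 0.008037 = 51.2 km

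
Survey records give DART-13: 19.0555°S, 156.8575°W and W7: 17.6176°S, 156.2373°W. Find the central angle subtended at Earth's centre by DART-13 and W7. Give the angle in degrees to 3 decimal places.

Δφ = 1.4379°,  Δλ = 0.6202°
a = sin²(Δφ/2) + cos φ₁ cos φ₂ sin²(Δλ/2) = 0.000184
c = 2·arcsin(√a) = 0.027118 rad = 1.5537°

1.554°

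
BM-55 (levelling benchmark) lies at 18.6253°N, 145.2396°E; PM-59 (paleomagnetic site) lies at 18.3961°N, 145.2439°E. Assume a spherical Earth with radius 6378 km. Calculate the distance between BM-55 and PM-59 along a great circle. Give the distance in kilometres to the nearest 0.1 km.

25.5 km

Δφ = -0.2292°,  Δλ = 0.0043°
a = sin²(Δφ/2) + cos φ₁ cos φ₂ sin²(Δλ/2) = 0.000004
c = 2·arcsin(√a) = 0.004001 rad = 0.2292°
d = R·c = 6378 × 0.004001 = 25.5 km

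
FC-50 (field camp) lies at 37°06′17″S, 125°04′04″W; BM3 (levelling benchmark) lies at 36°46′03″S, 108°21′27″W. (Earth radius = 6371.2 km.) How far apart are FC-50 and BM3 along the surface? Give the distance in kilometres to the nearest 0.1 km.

FC-50: φ = -37.10472°, λ = -125.06778°
BM3: φ = -36.76750°, λ = -108.35750°
Δφ = 0.3372°,  Δλ = 16.7103°
a = sin²(Δφ/2) + cos φ₁ cos φ₂ sin²(Δλ/2) = 0.013498
c = 2·arcsin(√a) = 0.232891 rad = 13.3437°
d = R·c = 6371.2 × 0.232891 = 1483.8 km

1483.8 km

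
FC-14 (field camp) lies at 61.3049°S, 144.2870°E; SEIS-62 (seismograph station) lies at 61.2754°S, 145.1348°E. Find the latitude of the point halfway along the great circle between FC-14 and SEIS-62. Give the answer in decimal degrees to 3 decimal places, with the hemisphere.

Bx = cos φ₂ cos Δλ = 0.480547,  By = cos φ₂ sin Δλ = 0.007111
φₘ = atan2(sin φ₁ + sin φ₂, √((cos φ₁ + Bx)² + By²)) = -61.29081°
λₘ = λ₁ + atan2(By, cos φ₁ + Bx) = 144.71110°

61.291°S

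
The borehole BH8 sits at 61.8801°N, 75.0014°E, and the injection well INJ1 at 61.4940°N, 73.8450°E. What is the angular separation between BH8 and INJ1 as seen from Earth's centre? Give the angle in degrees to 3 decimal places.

Δφ = -0.3861°,  Δλ = -1.1564°
a = sin²(Δφ/2) + cos φ₁ cos φ₂ sin²(Δλ/2) = 0.000034
c = 2·arcsin(√a) = 0.011706 rad = 0.6707°

0.671°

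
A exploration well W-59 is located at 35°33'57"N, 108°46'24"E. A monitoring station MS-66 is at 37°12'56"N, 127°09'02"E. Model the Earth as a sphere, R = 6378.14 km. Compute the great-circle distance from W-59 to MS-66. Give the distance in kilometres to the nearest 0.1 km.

1654.4 km

W-59: φ = +35.56583°, λ = +108.77333°
MS-66: φ = +37.21556°, λ = +127.15056°
Δφ = 1.6497°,  Δλ = 18.3772°
a = sin²(Δφ/2) + cos φ₁ cos φ₂ sin²(Δλ/2) = 0.016726
c = 2·arcsin(√a) = 0.259383 rad = 14.8615°
d = R·c = 6378.14 × 0.259383 = 1654.4 km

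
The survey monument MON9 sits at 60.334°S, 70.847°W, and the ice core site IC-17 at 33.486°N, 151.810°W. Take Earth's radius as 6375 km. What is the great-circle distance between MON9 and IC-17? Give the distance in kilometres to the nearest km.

12739 km

Δφ = 93.8200°,  Δλ = -80.9630°
a = sin²(Δφ/2) + cos φ₁ cos φ₂ sin²(Δλ/2) = 0.707288
c = 2·arcsin(√a) = 1.998274 rad = 114.4927°
d = R·c = 6375 × 1.998274 = 12739.0 km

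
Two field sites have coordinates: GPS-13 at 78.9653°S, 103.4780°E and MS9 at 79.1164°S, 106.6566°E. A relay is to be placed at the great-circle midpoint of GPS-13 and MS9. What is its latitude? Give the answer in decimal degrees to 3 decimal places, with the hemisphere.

Bx = cos φ₂ cos Δλ = 0.188524,  By = cos φ₂ sin Δλ = 0.010469
φₘ = atan2(sin φ₁ + sin φ₂, √((cos φ₁ + Bx)² + By²)) = -79.04496°
λₘ = λ₁ + atan2(By, cos φ₁ + Bx) = 105.05647°

79.045°S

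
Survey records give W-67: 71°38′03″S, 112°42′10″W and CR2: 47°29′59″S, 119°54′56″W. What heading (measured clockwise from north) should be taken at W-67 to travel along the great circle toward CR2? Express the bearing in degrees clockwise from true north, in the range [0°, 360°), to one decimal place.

348.1°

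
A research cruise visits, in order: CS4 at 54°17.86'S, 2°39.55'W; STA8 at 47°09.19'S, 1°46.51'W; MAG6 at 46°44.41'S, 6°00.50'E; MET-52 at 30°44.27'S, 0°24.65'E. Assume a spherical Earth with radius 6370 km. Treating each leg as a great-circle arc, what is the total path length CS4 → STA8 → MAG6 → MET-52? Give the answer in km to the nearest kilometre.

3232 km

CS4: φ = -54.29767°, λ = -2.65917°
STA8: φ = -47.15317°, λ = -1.77517°
MAG6: φ = -46.74017°, λ = +6.00833°
MET-52: φ = -30.73783°, λ = +0.41083°
CS4→STA8: c = 0.125074 rad, d = 796.72 km
STA8→MAG6: c = 0.092981 rad, d = 592.29 km
MAG6→MET-52: c = 0.289307 rad, d = 1842.89 km
Total = 796.72 + 592.29 + 1842.89 = 3231.90 km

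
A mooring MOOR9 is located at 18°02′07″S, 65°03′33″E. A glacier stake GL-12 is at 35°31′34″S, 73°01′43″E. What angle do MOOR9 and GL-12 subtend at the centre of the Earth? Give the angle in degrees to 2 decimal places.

MOOR9: φ = -18.03528°, λ = +65.05917°
GL-12: φ = -35.52611°, λ = +73.02861°
Δφ = -17.4908°,  Δλ = 7.9694°
a = sin²(Δφ/2) + cos φ₁ cos φ₂ sin²(Δλ/2) = 0.026854
c = 2·arcsin(√a) = 0.329231 rad = 18.8636°

18.86°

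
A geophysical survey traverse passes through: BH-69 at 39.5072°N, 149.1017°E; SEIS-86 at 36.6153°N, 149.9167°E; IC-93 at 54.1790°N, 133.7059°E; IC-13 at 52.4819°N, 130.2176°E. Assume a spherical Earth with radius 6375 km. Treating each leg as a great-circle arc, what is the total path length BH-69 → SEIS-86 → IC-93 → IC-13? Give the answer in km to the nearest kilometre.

BH-69→SEIS-86: c = 0.051700 rad, d = 329.59 km
SEIS-86→IC-93: c = 0.363368 rad, d = 2316.47 km
IC-93→IC-13: c = 0.046887 rad, d = 298.91 km
Total = 329.59 + 2316.47 + 298.91 = 2944.97 km

2945 km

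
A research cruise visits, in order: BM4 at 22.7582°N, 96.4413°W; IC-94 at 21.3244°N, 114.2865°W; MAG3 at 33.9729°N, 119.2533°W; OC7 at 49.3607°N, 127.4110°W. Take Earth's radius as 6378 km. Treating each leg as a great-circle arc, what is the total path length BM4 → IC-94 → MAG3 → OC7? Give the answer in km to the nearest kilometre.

BM4→IC-94: c = 0.289600 rad, d = 1847.07 km
IC-94→MAG3: c = 0.233636 rad, d = 1490.13 km
MAG3→OC7: c = 0.288448 rad, d = 1839.72 km
Total = 1847.07 + 1490.13 + 1839.72 = 5176.92 km

5177 km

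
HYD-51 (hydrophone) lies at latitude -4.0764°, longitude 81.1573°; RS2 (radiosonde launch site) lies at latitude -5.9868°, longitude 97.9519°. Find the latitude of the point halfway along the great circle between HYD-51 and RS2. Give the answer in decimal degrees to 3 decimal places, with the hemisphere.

Bx = cos φ₂ cos Δλ = 0.952125,  By = cos φ₂ sin Δλ = 0.287366
φₘ = atan2(sin φ₁ + sin φ₂, √((cos φ₁ + Bx)² + By²)) = -5.08584°
λₘ = λ₁ + atan2(By, cos φ₁ + Bx) = 89.54218°

5.086°S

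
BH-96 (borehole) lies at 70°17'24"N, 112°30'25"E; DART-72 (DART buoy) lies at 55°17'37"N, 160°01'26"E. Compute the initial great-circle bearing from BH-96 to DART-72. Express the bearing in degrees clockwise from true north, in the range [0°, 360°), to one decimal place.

BH-96: φ = +70.29000°, λ = +112.50694°
DART-72: φ = +55.29361°, λ = +160.02389°
Δλ = 47.5169°
y = sin Δλ · cos φ₂ = 0.419898
x = cos φ₁ sin φ₂ − sin φ₁ cos φ₂ cos Δλ = -0.084754
θ = atan2(y, x) = 101.4114° → 101.4114° (mod 360°)

101.4°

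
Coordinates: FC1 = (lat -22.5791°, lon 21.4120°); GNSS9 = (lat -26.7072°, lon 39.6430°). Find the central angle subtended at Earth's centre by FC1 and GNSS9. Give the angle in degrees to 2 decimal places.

Δφ = -4.1281°,  Δλ = 18.2310°
a = sin²(Δφ/2) + cos φ₁ cos φ₂ sin²(Δλ/2) = 0.022000
c = 2·arcsin(√a) = 0.297743 rad = 17.0594°

17.06°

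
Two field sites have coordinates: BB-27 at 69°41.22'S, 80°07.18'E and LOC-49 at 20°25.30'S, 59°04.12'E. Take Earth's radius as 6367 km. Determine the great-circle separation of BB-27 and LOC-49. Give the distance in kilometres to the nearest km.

BB-27: φ = -69.68700°, λ = +80.11967°
LOC-49: φ = -20.42167°, λ = +59.06867°
Δφ = 49.2653°,  Δλ = -21.0510°
a = sin²(Δφ/2) + cos φ₁ cos φ₂ sin²(Δλ/2) = 0.184578
c = 2·arcsin(√a) = 0.888155 rad = 50.8875°
d = R·c = 6367 × 0.888155 = 5654.9 km

5655 km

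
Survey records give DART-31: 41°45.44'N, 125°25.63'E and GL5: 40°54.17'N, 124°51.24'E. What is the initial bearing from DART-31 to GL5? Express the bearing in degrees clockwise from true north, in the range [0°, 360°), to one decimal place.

DART-31: φ = +41.75733°, λ = +125.42717°
GL5: φ = +40.90283°, λ = +124.85400°
Δλ = -0.5732°
y = sin Δλ · cos φ₂ = -0.007561
x = cos φ₁ sin φ₂ − sin φ₁ cos φ₂ cos Δλ = -0.014888
θ = atan2(y, x) = -153.0765° → 206.9235° (mod 360°)

206.9°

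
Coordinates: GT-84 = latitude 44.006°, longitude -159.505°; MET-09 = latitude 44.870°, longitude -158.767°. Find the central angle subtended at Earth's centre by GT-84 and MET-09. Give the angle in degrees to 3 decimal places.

Δφ = 0.8640°,  Δλ = 0.7380°
a = sin²(Δφ/2) + cos φ₁ cos φ₂ sin²(Δλ/2) = 0.000078
c = 2·arcsin(√a) = 0.017663 rad = 1.0120°

1.012°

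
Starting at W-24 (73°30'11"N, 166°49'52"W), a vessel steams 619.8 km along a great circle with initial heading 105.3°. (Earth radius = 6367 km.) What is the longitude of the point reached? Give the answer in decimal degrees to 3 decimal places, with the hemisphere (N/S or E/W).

W-24: φ = +73.50306°, λ = -166.83111°
δ = d/R = 619.8/6367 = 0.097346 rad
φ₂ = arcsin(sin φ₁ cos δ + cos φ₁ sin δ cos θ)
   = arcsin(0.95883·0.99527 + 0.28396·0.09719·-0.26387) = 71.26474°
λ₂ = λ₁ + atan2(sin θ sin δ cos φ₁, cos δ − sin φ₁ sin φ₂) = -149.86120°

149.861°W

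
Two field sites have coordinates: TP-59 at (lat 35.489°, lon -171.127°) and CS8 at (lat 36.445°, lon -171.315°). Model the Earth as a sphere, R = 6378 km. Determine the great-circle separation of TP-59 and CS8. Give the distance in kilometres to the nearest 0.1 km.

Δφ = 0.9560°,  Δλ = -0.1880°
a = sin²(Δφ/2) + cos φ₁ cos φ₂ sin²(Δλ/2) = 0.000071
c = 2·arcsin(√a) = 0.016895 rad = 0.9680°
d = R·c = 6378 × 0.016895 = 107.8 km

107.8 km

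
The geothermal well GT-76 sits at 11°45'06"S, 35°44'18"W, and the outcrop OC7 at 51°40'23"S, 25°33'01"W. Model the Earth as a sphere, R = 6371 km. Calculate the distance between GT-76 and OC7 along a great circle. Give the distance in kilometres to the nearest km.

GT-76: φ = -11.75167°, λ = -35.73833°
OC7: φ = -51.67306°, λ = -25.55028°
Δφ = -39.9214°,  Δλ = 10.1881°
a = sin²(Δφ/2) + cos φ₁ cos φ₂ sin²(Δλ/2) = 0.121324
c = 2·arcsin(√a) = 0.711547 rad = 40.7687°
d = R·c = 6371 × 0.711547 = 4533.3 km

4533 km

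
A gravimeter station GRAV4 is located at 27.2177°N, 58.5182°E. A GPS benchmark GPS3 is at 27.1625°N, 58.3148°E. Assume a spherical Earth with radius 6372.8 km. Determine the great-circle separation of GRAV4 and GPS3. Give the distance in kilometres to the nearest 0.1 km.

Δφ = -0.0552°,  Δλ = -0.2034°
a = sin²(Δφ/2) + cos φ₁ cos φ₂ sin²(Δλ/2) = 0.000003
c = 2·arcsin(√a) = 0.003301 rad = 0.1892°
d = R·c = 6372.8 × 0.003301 = 21.0 km

21.0 km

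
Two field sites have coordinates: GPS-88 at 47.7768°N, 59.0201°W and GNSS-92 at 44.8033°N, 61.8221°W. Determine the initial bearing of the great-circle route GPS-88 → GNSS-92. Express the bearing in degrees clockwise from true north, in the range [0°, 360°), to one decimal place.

214.1°

Δλ = -2.8020°
y = sin Δλ · cos φ₂ = -0.034685
x = cos φ₁ sin φ₂ − sin φ₁ cos φ₂ cos Δλ = -0.051246
θ = atan2(y, x) = -145.9084° → 214.0916° (mod 360°)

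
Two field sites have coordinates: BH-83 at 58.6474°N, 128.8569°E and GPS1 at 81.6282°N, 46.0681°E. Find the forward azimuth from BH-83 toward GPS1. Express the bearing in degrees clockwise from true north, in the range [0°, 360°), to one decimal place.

Δλ = -82.7888°
y = sin Δλ · cos φ₂ = -0.144444
x = cos φ₁ sin φ₂ − sin φ₁ cos φ₂ cos Δλ = 0.499151
θ = atan2(y, x) = -16.1394° → 343.8606° (mod 360°)

343.9°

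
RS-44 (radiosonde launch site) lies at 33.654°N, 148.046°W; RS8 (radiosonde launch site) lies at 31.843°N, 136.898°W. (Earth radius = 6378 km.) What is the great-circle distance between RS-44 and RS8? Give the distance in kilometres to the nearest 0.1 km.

Δφ = -1.8110°,  Δλ = 11.1480°
a = sin²(Δφ/2) + cos φ₁ cos φ₂ sin²(Δλ/2) = 0.006921
c = 2·arcsin(√a) = 0.166578 rad = 9.5442°
d = R·c = 6378 × 0.166578 = 1062.4 km

1062.4 km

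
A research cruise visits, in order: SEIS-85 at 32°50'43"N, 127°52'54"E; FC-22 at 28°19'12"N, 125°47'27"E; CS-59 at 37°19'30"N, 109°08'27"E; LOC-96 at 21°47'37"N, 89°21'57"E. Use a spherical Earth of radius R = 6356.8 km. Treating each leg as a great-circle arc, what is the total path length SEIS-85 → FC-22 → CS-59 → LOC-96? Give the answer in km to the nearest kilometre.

4943 km

SEIS-85: φ = +32.84528°, λ = +127.88167°
FC-22: φ = +28.32000°, λ = +125.79083°
CS-59: φ = +37.32500°, λ = +109.14083°
LOC-96: φ = +21.79361°, λ = +89.36583°
SEIS-85→FC-22: c = 0.084993 rad, d = 540.29 km
FC-22→CS-59: c = 0.289718 rad, d = 1841.68 km
CS-59→LOC-96: c = 0.402867 rad, d = 2560.94 km
Total = 540.29 + 1841.68 + 2560.94 = 4942.91 km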